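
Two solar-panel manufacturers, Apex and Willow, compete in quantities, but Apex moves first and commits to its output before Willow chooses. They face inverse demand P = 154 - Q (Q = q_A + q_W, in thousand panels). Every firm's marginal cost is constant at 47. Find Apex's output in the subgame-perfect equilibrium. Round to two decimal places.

53.50

Solve by backward induction. Given q_A, the follower Willow maximises π_W = (154 - q_A - q_W)q_W - 47q_W.
Follower FOC: 107 - q_A - 2q_W = 0, so q_W(q_A) = (107 - q_A)/2.
Apex substitutes q_W(q_A) into its own profit: π_A = q_A(154 - q_A - (107 - q_A)/2) - 47q_A = (201/2 - (1/2)q_A)q_A - 47q_A.
Maximising: ∂π_A/∂q_A = 107/2 - q_A = 0, giving q_A = 107/2.
Then q_W = (107 - 107/2)/2 = 107/4.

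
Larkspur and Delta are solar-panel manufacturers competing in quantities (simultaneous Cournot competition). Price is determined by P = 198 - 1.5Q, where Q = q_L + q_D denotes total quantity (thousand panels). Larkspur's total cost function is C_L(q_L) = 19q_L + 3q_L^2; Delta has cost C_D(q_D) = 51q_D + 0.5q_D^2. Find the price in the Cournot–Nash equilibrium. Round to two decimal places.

Larkspur's profit: π_L = (198 - 1.5Q)q_L - (19q_L + 3q_L²). Setting ∂π_L/∂q_L = 0: 179 - 9q_L - (3/2)(q_D) = 0.
Delta's first-order condition: 147 - 4q_D - (3/2)(q_L) = 0.
Rearranging gives the reaction functions q_L = (179 - (3/2)q_D)/9 and q_D = (147 - (3/2)q_L)/4.
Solving the pair: q_L = 1982/135, q_D = 1406/45.
Total output Q = 1240/27, so price P = 198 - (3/2)·(1240/27) = 1162/9.

129.11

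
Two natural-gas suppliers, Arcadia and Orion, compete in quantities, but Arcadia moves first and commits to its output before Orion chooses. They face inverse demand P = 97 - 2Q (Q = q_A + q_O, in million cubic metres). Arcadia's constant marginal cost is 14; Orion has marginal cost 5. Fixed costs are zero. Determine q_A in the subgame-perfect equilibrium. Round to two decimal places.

Solve by backward induction. Given q_A, the follower Orion maximises π_O = (97 - 2q_A - 2q_O)q_O - 5q_O.
∂π_O/∂q_O = 92 - 2q_A - 4q_O = 0 gives the reaction function q_O = (92 - 2q_A)/4.
Arcadia substitutes q_O(q_A) into its own profit: π_A = q_A(97 - 2q_A - (92 - 2q_A)/2) - 14q_A = (51 - q_A)q_A - 14q_A.
Leader FOC: 37 - 2q_A = 0, so q_A = 37/2.
Then q_O = (92 - 2·(37/2))/4 = 55/4.

18.50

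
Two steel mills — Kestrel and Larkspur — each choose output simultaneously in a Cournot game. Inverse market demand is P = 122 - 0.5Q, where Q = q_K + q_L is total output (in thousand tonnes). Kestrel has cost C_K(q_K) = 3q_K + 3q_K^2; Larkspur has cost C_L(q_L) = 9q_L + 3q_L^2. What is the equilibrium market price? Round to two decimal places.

Kestrel's profit: π_K = (122 - 0.5Q)q_K - (3q_K + 3q_K²). Setting ∂π_K/∂q_K = 0: 119 - 7q_K - (1/2)(q_L) = 0.
Larkspur's profit: π_L = (122 - 0.5Q)q_L - (9q_L + 3q_L²). Setting ∂π_L/∂q_L = 0: 113 - 7q_L - (1/2)(q_K) = 0.
So q_K = (119 - (1/2)q_L)/7 and q_L = (113 - (1/2)q_K)/7.
Solving the pair: q_K = 15.9282, q_L = 15.0051.
Total output Q = 464/15, so price P = 122 - (1/2)·(464/15) = 1598/15.

106.53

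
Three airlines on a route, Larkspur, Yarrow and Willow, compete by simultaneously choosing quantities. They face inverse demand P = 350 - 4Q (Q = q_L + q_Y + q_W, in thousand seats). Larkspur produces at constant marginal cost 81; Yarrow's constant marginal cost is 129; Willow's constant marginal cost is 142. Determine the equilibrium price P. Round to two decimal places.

175.50

Larkspur's profit: π_L = (350 - 4Q)q_L - (81q_L). Setting ∂π_L/∂q_L = 0: 269 - 8q_L - 4(q_Y + q_W) = 0.
Yarrow's first-order condition: 221 - 8q_Y - 4(q_L + q_W) = 0.
Willow's first-order condition: 208 - 8q_W - 4(q_L + q_Y) = 0.
Summing all 3 equations gives 698 − 16Q = 0, hence Q = 349/8.
Back-substituting: q_L = (269 − 349/2)/4 = 189/8, q_Y = (221 − 349/2)/4 = 93/8, q_W = (208 − 349/2)/4 = 67/8.
Total output Q = 349/8, so price P = 350 - 4·(349/8) = 351/2.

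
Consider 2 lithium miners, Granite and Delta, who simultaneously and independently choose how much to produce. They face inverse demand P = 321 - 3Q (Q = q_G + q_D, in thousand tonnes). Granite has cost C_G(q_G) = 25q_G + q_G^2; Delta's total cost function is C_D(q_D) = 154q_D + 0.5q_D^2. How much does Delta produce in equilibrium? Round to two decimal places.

Granite's profit: π_G = (321 - 3Q)q_G - (25q_G + q_G²). Setting ∂π_G/∂q_G = 0: 296 - 8q_G - 3(q_D) = 0.
Delta's profit: π_D = (321 - 3Q)q_D - (154q_D + (1/2)q_D²). Setting ∂π_D/∂q_D = 0: 167 - 7q_D - 3(q_G) = 0.
So q_G = (296 - 3q_D)/8 and q_D = (167 - 3q_G)/7.
Substituting one into the other gives q_G = 1571/47 and q_D = 448/47.

9.53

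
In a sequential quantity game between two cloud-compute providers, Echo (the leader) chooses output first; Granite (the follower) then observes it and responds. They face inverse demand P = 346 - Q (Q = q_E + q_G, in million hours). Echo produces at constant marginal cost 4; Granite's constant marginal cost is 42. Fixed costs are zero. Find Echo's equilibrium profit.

18050

Solve by backward induction. Given q_E, the follower Granite maximises π_G = (346 - q_E - q_G)q_G - 42q_G.
Setting the follower's marginal profit to zero, 304 - q_E - 2q_G = 0, i.e. q_G = (304 - q_E)/2.
The leader anticipates this reaction. Substituting into P = 346 - Q gives P = 194 - (1/2)q_E, so π_E = (194 - (1/2)q_E)q_E - 4q_E.
Leader FOC: 190 - q_E = 0, so q_E = 190.
Then q_G = (304 - 190)/2 = 57.
Price P = 346 - 247 = 99.
Echo's profit: (99 - 4)·190 = 18050.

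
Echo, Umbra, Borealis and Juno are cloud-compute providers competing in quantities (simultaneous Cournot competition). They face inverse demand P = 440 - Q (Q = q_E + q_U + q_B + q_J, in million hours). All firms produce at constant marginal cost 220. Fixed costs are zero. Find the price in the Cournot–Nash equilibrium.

264

A representative firm's profit is π_i = q_i(440 - Q) - 220q_i.
Setting ∂π_i/∂q_i = 0 with rivals' quantities fixed: 220 - 2q_i - Σ_{j≠i} q_j = 0.
By symmetry each firm produces the same amount; substituting Σ_{j≠i} q_j = 3q_i yields q_i = 220/5 = 44.
Total output Q = 176, so price P = 440 - 176 = 264.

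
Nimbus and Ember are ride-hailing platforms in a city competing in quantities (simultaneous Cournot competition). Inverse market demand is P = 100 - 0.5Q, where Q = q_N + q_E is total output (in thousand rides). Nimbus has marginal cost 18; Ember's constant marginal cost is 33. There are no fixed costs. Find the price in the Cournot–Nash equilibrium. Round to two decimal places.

50.33

Nimbus's profit: π_N = (100 - 0.5Q)q_N - (18q_N). Setting ∂π_N/∂q_N = 0: 82 - q_N - (1/2)(q_E) = 0.
Ember's profit: π_E = (100 - 0.5Q)q_E - (33q_E). Setting ∂π_E/∂q_E = 0: 67 - q_E - (1/2)(q_N) = 0.
Best responses: q_N = (82 - (1/2)q_E), q_E = (67 - (1/2)q_N).
Solving the pair: q_N = 194/3, q_E = 104/3.
Total output Q = 298/3, so price P = 100 - (1/2)·(298/3) = 151/3.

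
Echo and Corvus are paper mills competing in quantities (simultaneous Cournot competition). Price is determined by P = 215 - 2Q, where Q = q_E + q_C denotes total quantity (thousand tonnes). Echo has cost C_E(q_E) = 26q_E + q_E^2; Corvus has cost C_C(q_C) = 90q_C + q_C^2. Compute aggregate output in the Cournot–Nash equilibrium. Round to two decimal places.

Echo's profit: π_E = (215 - 2Q)q_E - (26q_E + q_E²). Setting ∂π_E/∂q_E = 0: 189 - 6q_E - 2(q_C) = 0.
Corvus's profit: π_C = (215 - 2Q)q_C - (90q_C + q_C²). Setting ∂π_C/∂q_C = 0: 125 - 6q_C - 2(q_E) = 0.
Best responses: q_E = (189 - 2q_C)/6, q_C = (125 - 2q_E)/6.
Solving the pair: q_E = 221/8, q_C = 93/8.
Total output Q = 221/8 + 93/8 = 157/4.

39.25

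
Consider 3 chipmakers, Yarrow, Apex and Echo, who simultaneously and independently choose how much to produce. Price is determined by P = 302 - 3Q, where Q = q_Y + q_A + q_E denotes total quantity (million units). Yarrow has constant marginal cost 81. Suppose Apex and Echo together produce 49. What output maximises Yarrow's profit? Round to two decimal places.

With rivals' combined output fixed at 49, Yarrow's profit is π_Y = (302 - 3·49 - 3q_Y)q_Y - (81q_Y) = (155 - 3q_Y)q_Y - (81q_Y).
∂π_Y/∂q_Y = 74 - 6q_Y = 0, so q_Y = 37/3.

12.33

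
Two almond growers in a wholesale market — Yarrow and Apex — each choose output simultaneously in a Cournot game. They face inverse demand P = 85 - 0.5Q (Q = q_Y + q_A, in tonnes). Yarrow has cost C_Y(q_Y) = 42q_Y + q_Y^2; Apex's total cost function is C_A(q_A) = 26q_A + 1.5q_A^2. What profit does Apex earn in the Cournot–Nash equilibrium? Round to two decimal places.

350.28

Yarrow's profit: π_Y = (85 - 0.5Q)q_Y - (42q_Y + q_Y²). Setting ∂π_Y/∂q_Y = 0: 43 - 3q_Y - (1/2)(q_A) = 0.
Apex's profit: π_A = (85 - 0.5Q)q_A - (26q_A + (3/2)q_A²). Setting ∂π_A/∂q_A = 0: 59 - 4q_A - (1/2)(q_Y) = 0.
Rearranging gives the reaction functions q_Y = (43 - (1/2)q_A)/3 and q_A = (59 - (1/2)q_Y)/4.
Solving the pair: q_Y = 570/47, q_A = 622/47.
Price P = 85 - (1/2)·(1192/47) = 72.3191.
Apex's profit: 72.3191·(622/47) - 26·(622/47) - (3/2)(622/47)² = 350.2798.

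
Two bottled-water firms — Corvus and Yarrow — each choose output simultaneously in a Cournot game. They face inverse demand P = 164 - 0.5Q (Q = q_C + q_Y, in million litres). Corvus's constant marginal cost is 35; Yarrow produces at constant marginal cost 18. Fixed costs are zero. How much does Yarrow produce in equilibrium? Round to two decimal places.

108.67

Corvus's profit: π_C = (164 - 0.5Q)q_C - (35q_C). Setting ∂π_C/∂q_C = 0: 129 - q_C - (1/2)(q_Y) = 0.
Yarrow's profit: π_Y = (164 - 0.5Q)q_Y - (18q_Y). Setting ∂π_Y/∂q_Y = 0: 146 - q_Y - (1/2)(q_C) = 0.
Best responses: q_C = (129 - (1/2)q_Y), q_Y = (146 - (1/2)q_C).
Substituting one into the other gives q_C = 224/3 and q_Y = 326/3.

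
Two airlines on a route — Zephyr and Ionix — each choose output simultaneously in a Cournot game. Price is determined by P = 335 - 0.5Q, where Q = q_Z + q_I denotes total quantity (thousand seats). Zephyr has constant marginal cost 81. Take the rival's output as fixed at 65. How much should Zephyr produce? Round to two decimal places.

221.50

With the rival's output fixed at 65, Zephyr's profit is π_Z = (335 - (1/2)·65 - (1/2)q_Z)q_Z - (81q_Z) = (605/2 - (1/2)q_Z)q_Z - (81q_Z).
∂π_Z/∂q_Z = 443/2 - q_Z = 0, so q_Z = 443/2.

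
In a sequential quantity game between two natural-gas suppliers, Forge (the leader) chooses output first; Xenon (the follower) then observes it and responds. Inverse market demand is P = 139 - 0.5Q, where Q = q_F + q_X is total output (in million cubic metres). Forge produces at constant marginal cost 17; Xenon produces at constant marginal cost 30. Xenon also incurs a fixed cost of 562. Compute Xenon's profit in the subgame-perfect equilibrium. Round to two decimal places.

299.13

Solve by backward induction. Given q_F, the follower Xenon maximises π_X = (139 - (1/2)q_F - (1/2)q_X)q_X - 30q_X.
∂π_X/∂q_X = 109 - (1/2)q_F - q_X = 0 gives the reaction function q_X = (109 - (1/2)q_F).
The leader anticipates this reaction. Substituting into P = 139 - 0.5Q gives P = 169/2 - (1/4)q_F, so π_F = (169/2 - (1/4)q_F)q_F - 17q_F.
The leader's first-order condition 135/2 - (1/2)q_F = 0 yields q_F = 135.
Then q_X = (109 - (1/2)·135) = 83/2.
Price P = 139 - (1/2)·(353/2) = 203/4.
Xenon's profit: (203/4 - 30)·(83/2) - 562 = 299.1250.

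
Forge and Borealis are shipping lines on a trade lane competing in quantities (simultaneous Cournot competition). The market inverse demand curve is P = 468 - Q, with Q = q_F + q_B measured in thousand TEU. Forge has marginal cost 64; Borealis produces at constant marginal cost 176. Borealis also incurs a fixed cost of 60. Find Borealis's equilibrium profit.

Forge's profit: π_F = (468 - Q)q_F - (64q_F). Setting ∂π_F/∂q_F = 0: 404 - 2q_F - (q_B) = 0.
Borealis's first-order condition: 292 - 2q_B - (q_F) = 0.
So q_F = (404 - q_B)/2 and q_B = (292 - q_F)/2.
Substituting one into the other gives q_F = 172 and q_B = 60.
Price P = 468 - 232 = 236.
Borealis's profit: (236 - 176)·60 - 60 = 3540.

3540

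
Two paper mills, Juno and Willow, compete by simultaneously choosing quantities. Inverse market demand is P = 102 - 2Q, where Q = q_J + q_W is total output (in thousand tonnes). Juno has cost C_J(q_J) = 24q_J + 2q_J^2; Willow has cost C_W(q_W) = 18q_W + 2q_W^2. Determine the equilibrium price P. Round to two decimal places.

Juno's profit: π_J = (102 - 2Q)q_J - (24q_J + 2q_J²). Setting ∂π_J/∂q_J = 0: 78 - 8q_J - 2(q_W) = 0.
Willow's profit: π_W = (102 - 2Q)q_W - (18q_W + 2q_W²). Setting ∂π_W/∂q_W = 0: 84 - 8q_W - 2(q_J) = 0.
So q_J = (78 - 2q_W)/8 and q_W = (84 - 2q_J)/8.
Solving the pair: q_J = 38/5, q_W = 43/5.
Total output Q = 81/5, so price P = 102 - 2·(81/5) = 348/5.

69.60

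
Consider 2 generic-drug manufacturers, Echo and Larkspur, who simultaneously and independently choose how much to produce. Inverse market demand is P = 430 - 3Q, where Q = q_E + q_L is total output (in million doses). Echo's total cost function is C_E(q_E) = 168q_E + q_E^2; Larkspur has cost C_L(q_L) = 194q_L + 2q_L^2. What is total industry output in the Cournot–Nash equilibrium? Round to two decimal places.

42.45

Echo's profit: π_E = (430 - 3Q)q_E - (168q_E + q_E²). Setting ∂π_E/∂q_E = 0: 262 - 8q_E - 3(q_L) = 0.
Larkspur's first-order condition: 236 - 10q_L - 3(q_E) = 0.
Best responses: q_E = (262 - 3q_L)/8, q_L = (236 - 3q_E)/10.
Substituting one into the other gives q_E = 1912/71 and q_L = 1102/71.
Total output Q = 1912/71 + 1102/71 = 42.4507.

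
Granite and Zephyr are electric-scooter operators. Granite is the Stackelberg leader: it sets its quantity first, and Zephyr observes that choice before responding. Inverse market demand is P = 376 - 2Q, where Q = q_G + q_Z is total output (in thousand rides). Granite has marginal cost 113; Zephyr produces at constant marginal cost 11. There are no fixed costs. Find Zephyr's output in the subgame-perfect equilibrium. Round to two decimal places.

Solve by backward induction. Given q_G, the follower Zephyr maximises π_Z = (376 - 2q_G - 2q_Z)q_Z - 11q_Z.
Follower FOC: 365 - 2q_G - 4q_Z = 0, so q_Z(q_G) = (365 - 2q_G)/4.
Granite substitutes q_Z(q_G) into its own profit: π_G = q_G(376 - 2q_G - (365 - 2q_G)/2) - 113q_G = (387/2 - q_G)q_G - 113q_G.
Leader FOC: 161/2 - 2q_G = 0, so q_G = 161/4.
Then q_Z = (365 - 2·(161/4))/4 = 569/8.

71.13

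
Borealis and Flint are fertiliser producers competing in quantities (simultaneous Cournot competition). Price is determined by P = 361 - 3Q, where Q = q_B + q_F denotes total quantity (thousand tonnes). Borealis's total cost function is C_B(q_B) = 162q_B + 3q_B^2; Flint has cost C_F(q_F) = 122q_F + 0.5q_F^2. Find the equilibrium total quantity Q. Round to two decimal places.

Borealis's profit: π_B = (361 - 3Q)q_B - (162q_B + 3q_B²). Setting ∂π_B/∂q_B = 0: 199 - 12q_B - 3(q_F) = 0.
Flint's profit: π_F = (361 - 3Q)q_F - (122q_F + (1/2)q_F²). Setting ∂π_F/∂q_F = 0: 239 - 7q_F - 3(q_B) = 0.
So q_B = (199 - 3q_F)/12 and q_F = (239 - 3q_B)/7.
Solving the pair: q_B = 676/75, q_F = 757/25.
Total output Q = 676/75 + 757/25 = 39.2933.

39.29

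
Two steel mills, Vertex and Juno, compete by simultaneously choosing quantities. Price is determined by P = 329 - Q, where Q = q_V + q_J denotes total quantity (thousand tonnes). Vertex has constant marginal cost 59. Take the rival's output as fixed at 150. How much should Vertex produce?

With the rival's output fixed at 150, Vertex's profit is π_V = (329 - 150 - q_V)q_V - (59q_V) = (179 - q_V)q_V - (59q_V).
∂π_V/∂q_V = 120 - 2q_V = 0, so q_V = 60.

60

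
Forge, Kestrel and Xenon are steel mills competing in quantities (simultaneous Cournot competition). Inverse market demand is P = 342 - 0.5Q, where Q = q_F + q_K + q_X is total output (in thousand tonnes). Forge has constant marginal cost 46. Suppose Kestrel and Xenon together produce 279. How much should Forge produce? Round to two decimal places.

With rivals' combined output fixed at 279, Forge's profit is π_F = (342 - (1/2)·279 - (1/2)q_F)q_F - (46q_F) = (405/2 - (1/2)q_F)q_F - (46q_F).
∂π_F/∂q_F = 313/2 - q_F = 0, so q_F = 313/2.

156.50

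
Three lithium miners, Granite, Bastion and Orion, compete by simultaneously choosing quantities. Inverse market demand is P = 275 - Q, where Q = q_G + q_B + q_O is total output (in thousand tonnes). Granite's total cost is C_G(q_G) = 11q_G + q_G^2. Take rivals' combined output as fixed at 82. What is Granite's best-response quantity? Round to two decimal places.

45.50

With rivals' combined output fixed at 82, Granite's profit is π_G = (275 - 82 - q_G)q_G - (11q_G + q_G²) = (193 - q_G)q_G - (11q_G + q_G²).
∂π_G/∂q_G = 182 - 4q_G = 0, so q_G = 91/2.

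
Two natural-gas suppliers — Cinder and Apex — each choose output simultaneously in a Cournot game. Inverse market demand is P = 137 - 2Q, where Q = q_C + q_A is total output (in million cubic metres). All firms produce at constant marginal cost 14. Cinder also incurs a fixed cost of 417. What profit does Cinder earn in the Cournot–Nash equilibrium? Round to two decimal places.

A representative firm's profit is π_i = q_i(137 - 2Q) - 14q_i.
First-order condition (treating rivals' output as given): 123 - 4q_i - 2q_j = 0.
With identical firms every q_j equals q_i, so q_j = q_i and 123 = 6q_i, giving q_i = 41/2.
Price P = 137 - 2·41 = 55.
Cinder's profit: (55 - 14)·(41/2) - 417 = 847/2.

423.50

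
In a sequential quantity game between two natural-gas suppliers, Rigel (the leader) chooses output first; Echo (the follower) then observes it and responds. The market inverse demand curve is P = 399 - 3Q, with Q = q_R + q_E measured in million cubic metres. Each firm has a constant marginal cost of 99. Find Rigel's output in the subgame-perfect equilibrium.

50

The follower Echo best-responds to any q_R: π_E = (399 - 3Q)q_E - 99q_E.
∂π_E/∂q_E = 300 - 3q_R - 6q_E = 0 gives the reaction function q_E = (300 - 3q_R)/6.
Rigel substitutes q_E(q_R) into its own profit: π_R = q_R(399 - 3q_R - (300 - 3q_R)/2) - 99q_R = (249 - (3/2)q_R)q_R - 99q_R.
Leader FOC: 150 - 3q_R = 0, so q_R = 50.
Then q_E = (300 - 3·50)/6 = 25.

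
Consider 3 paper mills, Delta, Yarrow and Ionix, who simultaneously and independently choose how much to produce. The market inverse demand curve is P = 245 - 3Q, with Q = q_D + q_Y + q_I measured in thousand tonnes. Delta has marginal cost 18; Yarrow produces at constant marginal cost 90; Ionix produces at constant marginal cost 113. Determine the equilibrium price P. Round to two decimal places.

Delta's profit: π_D = (245 - 3Q)q_D - (18q_D). Setting ∂π_D/∂q_D = 0: 227 - 6q_D - 3(q_Y + q_I) = 0.
Yarrow's profit: π_Y = (245 - 3Q)q_Y - (90q_Y). Setting ∂π_Y/∂q_Y = 0: 155 - 6q_Y - 3(q_D + q_I) = 0.
Ionix's first-order condition: 132 - 6q_I - 3(q_D + q_Y) = 0.
Adding the 3 first-order conditions: 514 − 12Q = 0, so Q = 257/6.
Back-substituting: q_D = (227 − 257/2)/3 = 197/6, q_Y = (155 − 257/2)/3 = 53/6, q_I = (132 − 257/2)/3 = 7/6.
Total output Q = 257/6, so price P = 245 - 3·(257/6) = 233/2.

116.50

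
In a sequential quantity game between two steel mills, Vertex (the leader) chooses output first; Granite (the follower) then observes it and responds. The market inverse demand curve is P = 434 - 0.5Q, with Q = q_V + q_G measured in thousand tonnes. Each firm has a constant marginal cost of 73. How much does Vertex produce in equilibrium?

361

Solve by backward induction. Given q_V, the follower Granite maximises π_G = (434 - (1/2)q_V - (1/2)q_G)q_G - 73q_G.
∂π_G/∂q_G = 361 - (1/2)q_V - q_G = 0 gives the reaction function q_G = (361 - (1/2)q_V).
Vertex substitutes q_G(q_V) into its own profit: π_V = q_V(434 - (1/2)q_V - (361 - (1/2)q_V)/2) - 73q_V = (507/2 - (1/4)q_V)q_V - 73q_V.
The leader's first-order condition 361/2 - (1/2)q_V = 0 yields q_V = 361.
Then q_G = (361 - (1/2)·361) = 361/2.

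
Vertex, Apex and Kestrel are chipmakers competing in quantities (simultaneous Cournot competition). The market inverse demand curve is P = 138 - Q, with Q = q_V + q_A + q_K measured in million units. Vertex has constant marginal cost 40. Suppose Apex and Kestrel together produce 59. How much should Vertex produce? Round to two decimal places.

With rivals' combined output fixed at 59, Vertex's profit is π_V = (138 - 59 - q_V)q_V - (40q_V) = (79 - q_V)q_V - (40q_V).
∂π_V/∂q_V = 39 - 2q_V = 0, so q_V = 39/2.

19.50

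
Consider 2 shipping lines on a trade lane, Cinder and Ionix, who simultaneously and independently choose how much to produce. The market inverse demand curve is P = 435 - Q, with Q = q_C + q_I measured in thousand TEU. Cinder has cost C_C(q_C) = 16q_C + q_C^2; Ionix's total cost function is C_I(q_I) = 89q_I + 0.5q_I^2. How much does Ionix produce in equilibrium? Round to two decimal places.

87.73

Cinder's profit: π_C = (435 - Q)q_C - (16q_C + q_C²). Setting ∂π_C/∂q_C = 0: 419 - 4q_C - (q_I) = 0.
Ionix's first-order condition: 346 - 3q_I - (q_C) = 0.
So q_C = (419 - q_I)/4 and q_I = (346 - q_C)/3.
Solving the pair: q_C = 911/11, q_I = 965/11.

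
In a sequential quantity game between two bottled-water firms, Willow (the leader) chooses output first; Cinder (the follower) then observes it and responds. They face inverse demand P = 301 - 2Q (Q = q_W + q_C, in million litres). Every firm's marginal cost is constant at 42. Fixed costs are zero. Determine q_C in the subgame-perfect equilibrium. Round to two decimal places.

Solve by backward induction. Given q_W, the follower Cinder maximises π_C = (301 - 2q_W - 2q_C)q_C - 42q_C.
∂π_C/∂q_C = 259 - 2q_W - 4q_C = 0 gives the reaction function q_C = (259 - 2q_W)/4.
Willow substitutes q_C(q_W) into its own profit: π_W = q_W(301 - 2q_W - (259 - 2q_W)/2) - 42q_W = (343/2 - q_W)q_W - 42q_W.
Leader FOC: 259/2 - 2q_W = 0, so q_W = 259/4.
Then q_C = (259 - 2·(259/4))/4 = 259/8.

32.38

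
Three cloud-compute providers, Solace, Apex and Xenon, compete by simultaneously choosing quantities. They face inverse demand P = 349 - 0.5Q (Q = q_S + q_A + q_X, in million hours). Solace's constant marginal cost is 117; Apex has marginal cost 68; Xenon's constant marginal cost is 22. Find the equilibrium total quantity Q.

420

Solace's profit: π_S = (349 - 0.5Q)q_S - (117q_S). Setting ∂π_S/∂q_S = 0: 232 - q_S - (1/2)(q_A + q_X) = 0.
Apex's profit: π_A = (349 - 0.5Q)q_A - (68q_A). Setting ∂π_A/∂q_A = 0: 281 - q_A - (1/2)(q_S + q_X) = 0.
Xenon's profit: π_X = (349 - 0.5Q)q_X - (22q_X). Setting ∂π_X/∂q_X = 0: 327 - q_X - (1/2)(q_S + q_A) = 0.
Adding the 3 first-order conditions: 840 − 2Q = 0, so Q = 420.
Back-substituting: q_S = (232 − 210)/(1/2) = 44, q_A = (281 − 210)/(1/2) = 142, q_X = (327 − 210)/(1/2) = 234.
Total output Q = 44 + 142 + 234 = 420.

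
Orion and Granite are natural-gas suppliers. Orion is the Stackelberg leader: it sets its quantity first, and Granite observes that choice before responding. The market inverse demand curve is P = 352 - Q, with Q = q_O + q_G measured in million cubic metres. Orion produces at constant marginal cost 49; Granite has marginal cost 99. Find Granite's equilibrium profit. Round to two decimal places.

1463.06

The follower Granite best-responds to any q_O: π_G = (352 - Q)q_G - 99q_G.
∂π_G/∂q_G = 253 - q_O - 2q_G = 0 gives the reaction function q_G = (253 - q_O)/2.
Orion substitutes q_G(q_O) into its own profit: π_O = q_O(352 - q_O - (253 - q_O)/2) - 49q_O = (451/2 - (1/2)q_O)q_O - 49q_O.
Maximising: ∂π_O/∂q_O = 353/2 - q_O = 0, giving q_O = 353/2.
Then q_G = (253 - 353/2)/2 = 153/4.
Price P = 352 - 859/4 = 549/4.
Granite's profit: (549/4 - 99)·(153/4) = 1463.0625.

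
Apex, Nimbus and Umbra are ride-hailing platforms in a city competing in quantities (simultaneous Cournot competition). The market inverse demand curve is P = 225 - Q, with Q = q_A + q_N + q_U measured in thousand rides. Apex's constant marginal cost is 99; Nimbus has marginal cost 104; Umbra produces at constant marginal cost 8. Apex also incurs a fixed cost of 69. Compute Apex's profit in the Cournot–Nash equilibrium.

Apex's profit: π_A = (225 - Q)q_A - (99q_A). Setting ∂π_A/∂q_A = 0: 126 - 2q_A - (q_N + q_U) = 0.
Nimbus's first-order condition: 121 - 2q_N - (q_A + q_U) = 0.
Umbra's profit: π_U = (225 - Q)q_U - (8q_U). Setting ∂π_U/∂q_U = 0: 217 - 2q_U - (q_A + q_N) = 0.
Adding the 3 first-order conditions: 464 − 4Q = 0, so Q = 116.
Back-substituting: q_A = (126 − 116) = 10, q_N = (121 − 116) = 5, q_U = (217 − 116) = 101.
Price P = 225 - 116 = 109.
Apex's profit: (109 - 99)·10 - 69 = 31.

31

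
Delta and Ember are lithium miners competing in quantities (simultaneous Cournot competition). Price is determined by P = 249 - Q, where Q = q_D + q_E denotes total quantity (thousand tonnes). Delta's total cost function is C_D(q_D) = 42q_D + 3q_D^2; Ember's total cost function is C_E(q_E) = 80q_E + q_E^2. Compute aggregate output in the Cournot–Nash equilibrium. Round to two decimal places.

58.19

Delta's profit: π_D = (249 - Q)q_D - (42q_D + 3q_D²). Setting ∂π_D/∂q_D = 0: 207 - 8q_D - (q_E) = 0.
Ember's first-order condition: 169 - 4q_E - (q_D) = 0.
So q_D = (207 - q_E)/8 and q_E = (169 - q_D)/4.
Substituting one into the other gives q_D = 659/31 and q_E = 1145/31.
Total output Q = 659/31 + 1145/31 = 1804/31.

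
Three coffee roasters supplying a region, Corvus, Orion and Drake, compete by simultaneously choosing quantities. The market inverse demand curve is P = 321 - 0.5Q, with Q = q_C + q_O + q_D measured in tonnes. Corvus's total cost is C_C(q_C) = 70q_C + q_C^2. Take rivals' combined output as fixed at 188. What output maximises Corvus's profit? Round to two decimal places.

With rivals' combined output fixed at 188, Corvus's profit is π_C = (321 - (1/2)·188 - (1/2)q_C)q_C - (70q_C + q_C²) = (227 - (1/2)q_C)q_C - (70q_C + q_C²).
∂π_C/∂q_C = 157 - 3q_C = 0, so q_C = 157/3.

52.33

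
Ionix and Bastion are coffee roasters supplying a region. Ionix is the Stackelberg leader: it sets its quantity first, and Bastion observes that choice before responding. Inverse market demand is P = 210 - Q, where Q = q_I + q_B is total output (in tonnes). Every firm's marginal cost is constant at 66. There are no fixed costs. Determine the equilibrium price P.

Solve by backward induction. Given q_I, the follower Bastion maximises π_B = (210 - q_I - q_B)q_B - 66q_B.
Follower FOC: 144 - q_I - 2q_B = 0, so q_B(q_I) = (144 - q_I)/2.
Ionix substitutes q_B(q_I) into its own profit: π_I = q_I(210 - q_I - (144 - q_I)/2) - 66q_I = (138 - (1/2)q_I)q_I - 66q_I.
Leader FOC: 72 - q_I = 0, so q_I = 72.
Then q_B = (144 - 72)/2 = 36.
Total output Q = 108, so price P = 210 - 108 = 102.

102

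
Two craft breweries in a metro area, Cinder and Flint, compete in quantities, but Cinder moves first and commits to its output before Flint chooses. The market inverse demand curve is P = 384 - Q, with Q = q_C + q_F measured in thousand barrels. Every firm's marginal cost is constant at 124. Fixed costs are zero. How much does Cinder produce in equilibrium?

130

The follower Flint best-responds to any q_C: π_F = (384 - Q)q_F - 124q_F.
Follower FOC: 260 - q_C - 2q_F = 0, so q_F(q_C) = (260 - q_C)/2.
Cinder substitutes q_F(q_C) into its own profit: π_C = q_C(384 - q_C - (260 - q_C)/2) - 124q_C = (254 - (1/2)q_C)q_C - 124q_C.
Leader FOC: 130 - q_C = 0, so q_C = 130.
Then q_F = (260 - 130)/2 = 65.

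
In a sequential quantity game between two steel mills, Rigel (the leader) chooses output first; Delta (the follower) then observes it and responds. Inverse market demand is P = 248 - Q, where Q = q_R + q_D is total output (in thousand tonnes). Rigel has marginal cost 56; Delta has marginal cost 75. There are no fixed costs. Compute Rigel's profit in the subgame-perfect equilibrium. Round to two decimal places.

5565.13

The follower Delta best-responds to any q_R: π_D = (248 - Q)q_D - 75q_D.
∂π_D/∂q_D = 173 - q_R - 2q_D = 0 gives the reaction function q_D = (173 - q_R)/2.
Rigel substitutes q_D(q_R) into its own profit: π_R = q_R(248 - q_R - (173 - q_R)/2) - 56q_R = (323/2 - (1/2)q_R)q_R - 56q_R.
Leader FOC: 211/2 - q_R = 0, so q_R = 211/2.
Then q_D = (173 - 211/2)/2 = 135/4.
Price P = 248 - 557/4 = 435/4.
Rigel's profit: (435/4 - 56)·(211/2) = 5565.1250.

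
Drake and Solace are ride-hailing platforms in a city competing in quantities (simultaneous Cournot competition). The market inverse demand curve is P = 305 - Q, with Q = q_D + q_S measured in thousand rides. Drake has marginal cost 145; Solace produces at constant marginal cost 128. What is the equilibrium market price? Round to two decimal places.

192.67

Drake's profit: π_D = (305 - Q)q_D - (145q_D). Setting ∂π_D/∂q_D = 0: 160 - 2q_D - (q_S) = 0.
Solace's profit: π_S = (305 - Q)q_S - (128q_S). Setting ∂π_S/∂q_S = 0: 177 - 2q_S - (q_D) = 0.
Rearranging gives the reaction functions q_D = (160 - q_S)/2 and q_S = (177 - q_D)/2.
Solving the pair: q_D = 143/3, q_S = 194/3.
Total output Q = 337/3, so price P = 305 - 337/3 = 578/3.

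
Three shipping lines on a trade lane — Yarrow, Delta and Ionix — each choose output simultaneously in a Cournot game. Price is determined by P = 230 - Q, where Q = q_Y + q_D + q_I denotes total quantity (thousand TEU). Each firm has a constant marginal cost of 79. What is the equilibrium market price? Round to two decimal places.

Each firm earns π_i = (230 - Q)q_i - 79q_i.
First-order condition (treating rivals' output as given): 151 - 2q_i - Σ_{j≠i} q_j = 0.
With identical firms every q_j equals q_i, so Σ_{j≠i} q_j = 2q_i and 151 = 4q_i, giving q_i = 151/4.
Total output Q = 453/4, so price P = 230 - 453/4 = 467/4.

116.75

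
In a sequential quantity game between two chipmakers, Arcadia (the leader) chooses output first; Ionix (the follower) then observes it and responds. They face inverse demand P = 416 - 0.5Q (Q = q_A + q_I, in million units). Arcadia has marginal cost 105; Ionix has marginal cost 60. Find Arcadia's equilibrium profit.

17689

The follower Ionix best-responds to any q_A: π_I = (416 - 0.5Q)q_I - 60q_I.
Follower FOC: 356 - (1/2)q_A - q_I = 0, so q_I(q_A) = (356 - (1/2)q_A).
Arcadia substitutes q_I(q_A) into its own profit: π_A = q_A(416 - (1/2)q_A - (356 - (1/2)q_A)/2) - 105q_A = (238 - (1/4)q_A)q_A - 105q_A.
Leader FOC: 133 - (1/2)q_A = 0, so q_A = 266.
Then q_I = (356 - (1/2)·266) = 223.
Price P = 416 - (1/2)·489 = 343/2.
Arcadia's profit: (343/2 - 105)·266 = 17689.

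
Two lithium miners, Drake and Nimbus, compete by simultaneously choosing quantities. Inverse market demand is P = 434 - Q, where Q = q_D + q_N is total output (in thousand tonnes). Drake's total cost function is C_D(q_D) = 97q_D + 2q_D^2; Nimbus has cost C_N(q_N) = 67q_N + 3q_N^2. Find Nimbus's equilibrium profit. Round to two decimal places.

Drake's profit: π_D = (434 - Q)q_D - (97q_D + 2q_D²). Setting ∂π_D/∂q_D = 0: 337 - 6q_D - (q_N) = 0.
Nimbus's profit: π_N = (434 - Q)q_N - (67q_N + 3q_N²). Setting ∂π_N/∂q_N = 0: 367 - 8q_N - (q_D) = 0.
So q_D = (337 - q_N)/6 and q_N = (367 - q_D)/8.
Substituting one into the other gives q_D = 49.5532 and q_N = 1865/47.
Price P = 434 - 89.2340 = 344.7660.
Nimbus's profit: 344.7660·(1865/47) - 67·(1865/47) - 3(1865/47)² = 6298.2798.

6298.28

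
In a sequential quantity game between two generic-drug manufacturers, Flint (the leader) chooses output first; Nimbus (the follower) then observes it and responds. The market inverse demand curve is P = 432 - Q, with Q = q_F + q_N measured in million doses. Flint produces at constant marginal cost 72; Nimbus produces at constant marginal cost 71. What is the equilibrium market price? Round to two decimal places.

The follower Nimbus best-responds to any q_F: π_N = (432 - Q)q_N - 71q_N.
Follower FOC: 361 - q_F - 2q_N = 0, so q_N(q_F) = (361 - q_F)/2.
Flint substitutes q_N(q_F) into its own profit: π_F = q_F(432 - q_F - (361 - q_F)/2) - 72q_F = (503/2 - (1/2)q_F)q_F - 72q_F.
Leader FOC: 359/2 - q_F = 0, so q_F = 359/2.
Then q_N = (361 - 359/2)/2 = 363/4.
Total output Q = 1081/4, so price P = 432 - 1081/4 = 647/4.

161.75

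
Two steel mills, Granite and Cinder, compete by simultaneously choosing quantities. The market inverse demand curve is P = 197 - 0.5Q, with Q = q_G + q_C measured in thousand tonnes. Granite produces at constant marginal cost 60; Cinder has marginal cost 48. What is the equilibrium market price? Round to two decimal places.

101.67

Granite's profit: π_G = (197 - 0.5Q)q_G - (60q_G). Setting ∂π_G/∂q_G = 0: 137 - q_G - (1/2)(q_C) = 0.
Cinder's profit: π_C = (197 - 0.5Q)q_C - (48q_C). Setting ∂π_C/∂q_C = 0: 149 - q_C - (1/2)(q_G) = 0.
Best responses: q_G = (137 - (1/2)q_C), q_C = (149 - (1/2)q_G).
Substituting one into the other gives q_G = 250/3 and q_C = 322/3.
Total output Q = 572/3, so price P = 197 - (1/2)·(572/3) = 305/3.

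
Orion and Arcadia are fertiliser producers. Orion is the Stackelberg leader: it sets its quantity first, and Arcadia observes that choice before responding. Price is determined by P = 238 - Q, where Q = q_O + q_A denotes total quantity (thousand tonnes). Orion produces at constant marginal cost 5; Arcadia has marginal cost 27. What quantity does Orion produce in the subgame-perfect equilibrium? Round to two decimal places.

The follower Arcadia best-responds to any q_O: π_A = (238 - Q)q_A - 27q_A.
∂π_A/∂q_A = 211 - q_O - 2q_A = 0 gives the reaction function q_A = (211 - q_O)/2.
The leader anticipates this reaction. Substituting into P = 238 - Q gives P = 265/2 - (1/2)q_O, so π_O = (265/2 - (1/2)q_O)q_O - 5q_O.
Maximising: ∂π_O/∂q_O = 255/2 - q_O = 0, giving q_O = 255/2.
Then q_A = (211 - 255/2)/2 = 167/4.

127.50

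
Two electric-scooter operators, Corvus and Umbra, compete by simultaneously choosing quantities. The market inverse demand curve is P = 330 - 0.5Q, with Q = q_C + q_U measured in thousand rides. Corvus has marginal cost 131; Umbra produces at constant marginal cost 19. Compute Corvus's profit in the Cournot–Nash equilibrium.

1682

Corvus's profit: π_C = (330 - 0.5Q)q_C - (131q_C). Setting ∂π_C/∂q_C = 0: 199 - q_C - (1/2)(q_U) = 0.
Umbra's profit: π_U = (330 - 0.5Q)q_U - (19q_U). Setting ∂π_U/∂q_U = 0: 311 - q_U - (1/2)(q_C) = 0.
So q_C = (199 - (1/2)q_U) and q_U = (311 - (1/2)q_C).
Solving the pair: q_C = 58, q_U = 282.
Price P = 330 - (1/2)·340 = 160.
Corvus's profit: (160 - 131)·58 = 1682.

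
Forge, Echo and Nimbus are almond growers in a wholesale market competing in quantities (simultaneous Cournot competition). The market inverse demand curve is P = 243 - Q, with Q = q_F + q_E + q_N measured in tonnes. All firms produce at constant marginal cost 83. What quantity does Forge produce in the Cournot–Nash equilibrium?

40

A representative firm's profit is π_i = q_i(243 - Q) - 83q_i.
Setting ∂π_i/∂q_i = 0 with rivals' quantities fixed: 160 - 2q_i - Σ_{j≠i} q_j = 0.
By symmetry each firm produces the same amount; substituting Σ_{j≠i} q_j = 2q_i yields q_i = 160/4 = 40.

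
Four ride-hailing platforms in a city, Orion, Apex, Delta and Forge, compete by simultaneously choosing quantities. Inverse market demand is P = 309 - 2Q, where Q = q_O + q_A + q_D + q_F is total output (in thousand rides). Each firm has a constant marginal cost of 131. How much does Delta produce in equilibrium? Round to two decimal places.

Each firm earns π_i = (309 - 2Q)q_i - 131q_i.
First-order condition (treating rivals' output as given): 178 - 4q_i - 2·Σ_{j≠i} q_j = 0.
With identical firms every q_j equals q_i, so Σ_{j≠i} q_j = 3q_i and 178 = 10q_i, giving q_i = 89/5.

17.80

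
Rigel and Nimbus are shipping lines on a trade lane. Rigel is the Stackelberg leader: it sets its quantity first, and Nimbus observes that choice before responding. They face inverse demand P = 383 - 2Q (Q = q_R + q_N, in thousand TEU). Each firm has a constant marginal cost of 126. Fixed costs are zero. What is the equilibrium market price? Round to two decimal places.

190.25

Solve by backward induction. Given q_R, the follower Nimbus maximises π_N = (383 - 2q_R - 2q_N)q_N - 126q_N.
∂π_N/∂q_N = 257 - 2q_R - 4q_N = 0 gives the reaction function q_N = (257 - 2q_R)/4.
The leader anticipates this reaction. Substituting into P = 383 - 2Q gives P = 509/2 - q_R, so π_R = (509/2 - q_R)q_R - 126q_R.
Leader FOC: 257/2 - 2q_R = 0, so q_R = 257/4.
Then q_N = (257 - 2·(257/4))/4 = 257/8.
Total output Q = 771/8, so price P = 383 - 2·(771/8) = 761/4.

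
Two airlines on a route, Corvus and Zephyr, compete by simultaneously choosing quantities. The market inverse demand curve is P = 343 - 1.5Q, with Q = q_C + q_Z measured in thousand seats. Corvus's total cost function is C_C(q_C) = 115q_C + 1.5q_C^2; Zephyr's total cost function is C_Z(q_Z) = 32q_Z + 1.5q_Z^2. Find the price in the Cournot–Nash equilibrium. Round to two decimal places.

Corvus's profit: π_C = (343 - 1.5Q)q_C - (115q_C + (3/2)q_C²). Setting ∂π_C/∂q_C = 0: 228 - 6q_C - (3/2)(q_Z) = 0.
Zephyr's first-order condition: 311 - 6q_Z - (3/2)(q_C) = 0.
Best responses: q_C = (228 - (3/2)q_Z)/6, q_Z = (311 - (3/2)q_C)/6.
Solving the pair: q_C = 1202/45, q_Z = 45.1556.
Total output Q = 1078/15, so price P = 343 - (3/2)·(1078/15) = 1176/5.

235.20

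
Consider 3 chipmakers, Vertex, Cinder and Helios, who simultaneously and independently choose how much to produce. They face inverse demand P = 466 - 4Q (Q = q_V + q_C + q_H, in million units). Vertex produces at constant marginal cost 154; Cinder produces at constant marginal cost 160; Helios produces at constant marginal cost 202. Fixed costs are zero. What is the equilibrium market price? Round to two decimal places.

Vertex's profit: π_V = (466 - 4Q)q_V - (154q_V). Setting ∂π_V/∂q_V = 0: 312 - 8q_V - 4(q_C + q_H) = 0.
Cinder's first-order condition: 306 - 8q_C - 4(q_V + q_H) = 0.
Helios's profit: π_H = (466 - 4Q)q_H - (202q_H). Setting ∂π_H/∂q_H = 0: 264 - 8q_H - 4(q_V + q_C) = 0.
Summing all 3 equations gives 882 − 16Q = 0, hence Q = 441/8.
Back-substituting: q_V = (312 − 441/2)/4 = 183/8, q_C = (306 − 441/2)/4 = 171/8, q_H = (264 − 441/2)/4 = 87/8.
Total output Q = 441/8, so price P = 466 - 4·(441/8) = 491/2.

245.50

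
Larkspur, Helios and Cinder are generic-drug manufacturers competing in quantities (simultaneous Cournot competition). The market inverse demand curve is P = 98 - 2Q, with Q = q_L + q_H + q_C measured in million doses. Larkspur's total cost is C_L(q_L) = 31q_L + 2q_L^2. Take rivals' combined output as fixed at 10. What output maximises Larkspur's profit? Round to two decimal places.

5.88

With rivals' combined output fixed at 10, Larkspur's profit is π_L = (98 - 2·10 - 2q_L)q_L - (31q_L + 2q_L²) = (78 - 2q_L)q_L - (31q_L + 2q_L²).
∂π_L/∂q_L = 47 - 8q_L = 0, so q_L = 47/8.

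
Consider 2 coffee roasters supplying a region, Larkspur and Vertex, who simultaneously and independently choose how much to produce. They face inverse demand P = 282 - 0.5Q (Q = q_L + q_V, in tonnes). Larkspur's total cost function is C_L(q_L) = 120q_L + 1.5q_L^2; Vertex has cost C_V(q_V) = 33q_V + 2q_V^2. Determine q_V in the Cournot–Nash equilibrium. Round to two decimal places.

Larkspur's profit: π_L = (282 - 0.5Q)q_L - (120q_L + (3/2)q_L²). Setting ∂π_L/∂q_L = 0: 162 - 4q_L - (1/2)(q_V) = 0.
Vertex's first-order condition: 249 - 5q_V - (1/2)(q_L) = 0.
So q_L = (162 - (1/2)q_V)/4 and q_V = (249 - (1/2)q_L)/5.
Solving the pair: q_L = 34.7089, q_V = 46.3291.

46.33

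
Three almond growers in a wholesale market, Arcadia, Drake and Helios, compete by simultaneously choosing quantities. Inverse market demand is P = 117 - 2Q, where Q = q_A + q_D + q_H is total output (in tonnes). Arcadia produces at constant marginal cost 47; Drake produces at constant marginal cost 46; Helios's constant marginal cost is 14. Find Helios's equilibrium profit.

882

Arcadia's profit: π_A = (117 - 2Q)q_A - (47q_A). Setting ∂π_A/∂q_A = 0: 70 - 4q_A - 2(q_D + q_H) = 0.
Drake's first-order condition: 71 - 4q_D - 2(q_A + q_H) = 0.
Helios's first-order condition: 103 - 4q_H - 2(q_A + q_D) = 0.
Summing all 3 equations gives 244 − 8Q = 0, hence Q = 61/2.
Back-substituting: q_A = (70 − 61)/2 = 9/2, q_D = (71 − 61)/2 = 5, q_H = (103 − 61)/2 = 21.
Price P = 117 - 2·(61/2) = 56.
Helios's profit: (56 - 14)·21 = 882.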